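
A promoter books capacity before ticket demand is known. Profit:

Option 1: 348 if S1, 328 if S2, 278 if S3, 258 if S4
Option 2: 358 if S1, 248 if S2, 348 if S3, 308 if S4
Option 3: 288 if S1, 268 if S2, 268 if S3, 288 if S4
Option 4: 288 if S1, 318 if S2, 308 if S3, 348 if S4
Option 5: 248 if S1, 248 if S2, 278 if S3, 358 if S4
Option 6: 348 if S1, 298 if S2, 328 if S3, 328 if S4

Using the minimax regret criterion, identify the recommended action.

Option 6

Column bests: S1=358, S2=328, S3=348, S4=358.
Option 1 regrets: 10, 0, 70, 100 → max 100
Option 2 regrets: 0, 80, 0, 50 → max 80
Option 3 regrets: 70, 60, 80, 70 → max 80
Option 4 regrets: 70, 10, 40, 10 → max 70
Option 5 regrets: 110, 80, 70, 0 → max 110
Option 6 regrets: 10, 30, 20, 30 → max 30
Smallest max regret = 30 → Option 6.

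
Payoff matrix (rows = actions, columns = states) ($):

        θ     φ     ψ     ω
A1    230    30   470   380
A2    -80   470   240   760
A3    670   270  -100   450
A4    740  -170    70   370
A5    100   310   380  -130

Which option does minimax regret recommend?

Column bests: θ=740, φ=470, ψ=470, ω=760.
A1 regrets: 510, 440, 0, 380 → max 510
A2 regrets: 820, 0, 230, 0 → max 820
A3 regrets: 70, 200, 570, 310 → max 570
A4 regrets: 0, 640, 400, 390 → max 640
A5 regrets: 640, 160, 90, 890 → max 890
Smallest max regret = 510 → A1.

A1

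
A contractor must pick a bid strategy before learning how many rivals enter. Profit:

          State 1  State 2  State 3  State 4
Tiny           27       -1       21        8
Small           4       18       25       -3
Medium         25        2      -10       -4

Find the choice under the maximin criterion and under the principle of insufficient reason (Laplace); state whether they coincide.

Row minima: Tiny=-1, Small=-3, Medium=-10
Best worst-case = -1 → Tiny.
Row averages: Tiny=13.75, Small=11, Medium=3.25
Highest average = 13.75 → Tiny.

maximin → Tiny; laplace → Tiny (agree)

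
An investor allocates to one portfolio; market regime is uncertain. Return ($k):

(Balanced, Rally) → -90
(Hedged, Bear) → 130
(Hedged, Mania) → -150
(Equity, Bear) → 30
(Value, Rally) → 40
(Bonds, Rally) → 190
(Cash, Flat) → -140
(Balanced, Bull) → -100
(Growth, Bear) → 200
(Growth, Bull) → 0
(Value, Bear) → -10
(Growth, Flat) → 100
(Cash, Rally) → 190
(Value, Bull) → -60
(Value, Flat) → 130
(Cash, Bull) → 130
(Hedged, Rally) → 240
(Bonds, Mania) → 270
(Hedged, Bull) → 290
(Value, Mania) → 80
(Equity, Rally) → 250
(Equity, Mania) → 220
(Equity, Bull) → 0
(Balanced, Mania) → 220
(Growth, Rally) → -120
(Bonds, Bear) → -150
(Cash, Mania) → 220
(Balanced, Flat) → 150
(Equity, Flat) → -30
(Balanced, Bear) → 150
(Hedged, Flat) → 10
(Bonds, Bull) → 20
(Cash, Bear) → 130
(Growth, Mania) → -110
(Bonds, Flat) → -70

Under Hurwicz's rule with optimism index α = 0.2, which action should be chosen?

Equity

Value: 0.2·130 + 0.8·(-60) = -22
Bonds: 0.2·270 + 0.8·(-150) = -66
Cash: 0.2·220 + 0.8·(-140) = -68
Equity: 0.2·250 + 0.8·(-30) = 26
Balanced: 0.2·220 + 0.8·(-100) = -36
Hedged: 0.2·290 + 0.8·(-150) = -62
Growth: 0.2·200 + 0.8·(-120) = -56
Highest Hurwicz score = 26 → Equity.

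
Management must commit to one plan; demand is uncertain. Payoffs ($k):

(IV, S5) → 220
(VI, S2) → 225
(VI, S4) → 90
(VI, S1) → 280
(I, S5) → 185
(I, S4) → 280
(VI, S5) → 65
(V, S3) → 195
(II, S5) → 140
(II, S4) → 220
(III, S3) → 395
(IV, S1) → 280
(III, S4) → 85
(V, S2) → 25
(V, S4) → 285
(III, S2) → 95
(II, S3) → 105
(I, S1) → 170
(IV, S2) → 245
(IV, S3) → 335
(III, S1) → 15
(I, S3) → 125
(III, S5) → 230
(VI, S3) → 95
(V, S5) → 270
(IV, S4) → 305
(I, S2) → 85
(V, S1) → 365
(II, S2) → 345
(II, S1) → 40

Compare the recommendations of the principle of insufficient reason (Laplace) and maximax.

laplace → IV; maximax → III (disagree)

Row averages: I=169, II=170, III=164, IV=277, V=228, VI=151
Highest average = 277 → IV.
Row maxima: I=280, II=345, III=395, IV=335, V=365, VI=280
Best best-case = 395 → III.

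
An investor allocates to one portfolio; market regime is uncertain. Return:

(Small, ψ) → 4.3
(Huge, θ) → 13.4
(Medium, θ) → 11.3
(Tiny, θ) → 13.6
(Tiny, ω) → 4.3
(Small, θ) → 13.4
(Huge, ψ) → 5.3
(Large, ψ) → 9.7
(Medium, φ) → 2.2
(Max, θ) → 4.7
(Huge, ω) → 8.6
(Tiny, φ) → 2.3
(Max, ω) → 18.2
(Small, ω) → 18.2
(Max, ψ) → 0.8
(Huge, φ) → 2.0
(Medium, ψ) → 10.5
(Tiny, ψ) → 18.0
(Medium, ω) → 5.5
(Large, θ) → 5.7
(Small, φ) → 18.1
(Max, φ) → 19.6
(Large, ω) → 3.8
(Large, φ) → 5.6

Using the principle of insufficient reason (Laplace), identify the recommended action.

Row averages: Tiny=9.55, Small=13.5, Medium=7.375, Large=6.2, Huge=7.325, Max=10.825
Highest average = 13.5 → Small.

Small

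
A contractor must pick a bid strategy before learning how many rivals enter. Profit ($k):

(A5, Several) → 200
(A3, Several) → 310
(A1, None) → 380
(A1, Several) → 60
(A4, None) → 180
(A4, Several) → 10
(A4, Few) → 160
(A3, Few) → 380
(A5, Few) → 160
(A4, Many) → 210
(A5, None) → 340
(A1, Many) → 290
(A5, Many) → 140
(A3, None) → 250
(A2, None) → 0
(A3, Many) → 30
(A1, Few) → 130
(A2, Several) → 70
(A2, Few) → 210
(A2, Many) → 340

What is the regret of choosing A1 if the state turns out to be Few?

Best payoff under Few is 380.
Regret = 380 − 130 = 250.

250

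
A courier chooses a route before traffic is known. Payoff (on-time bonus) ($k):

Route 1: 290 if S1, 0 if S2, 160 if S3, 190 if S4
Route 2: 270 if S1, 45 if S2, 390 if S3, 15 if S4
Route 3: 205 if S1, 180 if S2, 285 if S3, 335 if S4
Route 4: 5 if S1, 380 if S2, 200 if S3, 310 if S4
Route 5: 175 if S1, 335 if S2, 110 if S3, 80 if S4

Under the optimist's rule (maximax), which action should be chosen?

Route 2

Row maxima: Route 1=290, Route 2=390, Route 3=335, Route 4=380, Route 5=335
Best best-case = 390 → Route 2.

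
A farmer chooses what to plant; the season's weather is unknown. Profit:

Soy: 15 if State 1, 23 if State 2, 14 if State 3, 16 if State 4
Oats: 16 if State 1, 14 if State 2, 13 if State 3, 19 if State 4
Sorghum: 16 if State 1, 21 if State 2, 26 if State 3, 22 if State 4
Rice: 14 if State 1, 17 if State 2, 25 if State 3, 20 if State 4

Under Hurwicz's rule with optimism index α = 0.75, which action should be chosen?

Soy: 0.75·23 + 0.25·14 = 20.75
Oats: 0.75·19 + 0.25·13 = 17.5
Sorghum: 0.75·26 + 0.25·16 = 23.5
Rice: 0.75·25 + 0.25·14 = 22.25
Highest Hurwicz score = 23.5 → Sorghum.

Sorghum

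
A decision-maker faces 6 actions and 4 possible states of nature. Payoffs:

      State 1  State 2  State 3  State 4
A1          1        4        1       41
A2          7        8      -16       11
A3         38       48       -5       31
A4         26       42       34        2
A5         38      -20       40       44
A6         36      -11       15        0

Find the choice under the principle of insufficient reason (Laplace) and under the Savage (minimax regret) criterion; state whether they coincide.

Row averages: A1=11.75, A2=2.5, A3=28, A4=26, A5=25.5, A6=10
Highest average = 28 → A3.
Column bests: State 1=38, State 2=48, State 3=40, State 4=44.
A1 regrets: 37, 44, 39, 3 → max 44
A2 regrets: 31, 40, 56, 33 → max 56
A3 regrets: 0, 0, 45, 13 → max 45
A4 regrets: 12, 6, 6, 42 → max 42
A5 regrets: 0, 68, 0, 0 → max 68
A6 regrets: 2, 59, 25, 44 → max 59
Smallest max regret = 42 → A4.

laplace → A3; minimax regret → A4 (disagree)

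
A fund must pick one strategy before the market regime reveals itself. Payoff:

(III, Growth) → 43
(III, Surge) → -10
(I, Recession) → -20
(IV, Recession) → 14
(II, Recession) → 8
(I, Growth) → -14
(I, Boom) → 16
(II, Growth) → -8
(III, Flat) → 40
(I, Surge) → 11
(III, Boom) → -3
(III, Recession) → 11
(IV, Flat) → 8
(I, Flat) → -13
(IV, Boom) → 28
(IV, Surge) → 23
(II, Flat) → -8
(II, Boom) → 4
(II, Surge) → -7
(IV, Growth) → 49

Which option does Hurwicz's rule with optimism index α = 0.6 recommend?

I: 0.6·16 + 0.4·(-20) = 1.6
II: 0.6·8 + 0.4·(-8) = 1.6
III: 0.6·43 + 0.4·(-10) = 21.8
IV: 0.6·49 + 0.4·8 = 32.6
Highest Hurwicz score = 32.6 → IV.

IV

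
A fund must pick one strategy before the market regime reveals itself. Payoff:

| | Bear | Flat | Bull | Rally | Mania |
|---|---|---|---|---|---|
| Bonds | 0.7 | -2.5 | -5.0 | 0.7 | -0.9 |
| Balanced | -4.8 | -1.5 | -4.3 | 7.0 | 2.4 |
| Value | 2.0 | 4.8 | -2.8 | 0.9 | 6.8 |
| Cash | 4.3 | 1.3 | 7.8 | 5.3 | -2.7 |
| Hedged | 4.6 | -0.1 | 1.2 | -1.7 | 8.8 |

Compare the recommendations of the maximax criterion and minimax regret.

maximax → Hedged; minimax regret → Hedged (agree)

Row maxima: Bonds=0.7, Balanced=7.0, Value=6.8, Cash=7.8, Hedged=8.8
Best best-case = 8.8 → Hedged.
Column bests: Bear=4.6, Flat=4.8, Bull=7.8, Rally=7.0, Mania=8.8.
Bonds regrets: 3.9, 7.3, 12.8, 6.3, 9.7 → max 12.8
Balanced regrets: 9.4, 6.3, 12.1, 0.0, 6.4 → max 12.1
Value regrets: 2.6, 0.0, 10.6, 6.1, 2.0 → max 10.6
Cash regrets: 0.3, 3.5, 0.0, 1.7, 11.5 → max 11.5
Hedged regrets: 0.0, 4.9, 6.6, 8.7, 0.0 → max 8.7
Smallest max regret = 8.7 → Hedged.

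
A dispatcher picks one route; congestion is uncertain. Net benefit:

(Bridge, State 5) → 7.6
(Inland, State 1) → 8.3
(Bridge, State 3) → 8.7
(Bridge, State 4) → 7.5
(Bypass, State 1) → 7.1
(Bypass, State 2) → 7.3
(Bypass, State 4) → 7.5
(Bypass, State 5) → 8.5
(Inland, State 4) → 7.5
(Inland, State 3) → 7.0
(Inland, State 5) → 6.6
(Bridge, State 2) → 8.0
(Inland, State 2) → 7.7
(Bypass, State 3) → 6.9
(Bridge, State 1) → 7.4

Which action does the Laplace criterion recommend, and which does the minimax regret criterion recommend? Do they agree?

laplace → Bridge; minimax regret → Bridge (agree)

Row averages: Inland=7.42, Bypass=7.46, Bridge=7.84
Highest average = 7.84 → Bridge.
Column bests: State 1=8.3, State 2=8.0, State 3=8.7, State 4=7.5, State 5=8.5.
Inland regrets: 0.0, 0.3, 1.7, 0.0, 1.9 → max 1.9
Bypass regrets: 1.2, 0.7, 1.8, 0.0, 0.0 → max 1.8
Bridge regrets: 0.9, 0.0, 0.0, 0.0, 0.9 → max 0.9
Smallest max regret = 0.9 → Bridge.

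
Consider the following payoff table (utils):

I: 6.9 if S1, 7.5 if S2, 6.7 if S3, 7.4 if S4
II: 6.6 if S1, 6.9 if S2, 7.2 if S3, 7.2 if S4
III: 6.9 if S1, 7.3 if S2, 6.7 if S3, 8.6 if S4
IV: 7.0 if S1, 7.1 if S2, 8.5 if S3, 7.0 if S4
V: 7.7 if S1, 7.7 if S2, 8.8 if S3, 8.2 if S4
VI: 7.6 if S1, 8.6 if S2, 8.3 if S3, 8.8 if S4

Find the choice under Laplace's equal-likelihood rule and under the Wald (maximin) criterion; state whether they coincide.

laplace → VI; maximin → V (disagree)

Row averages: I=7.125, II=6.975, III=7.375, IV=7.4, V=8.1, VI=8.325
Highest average = 8.325 → VI.
Row minima: I=6.7, II=6.6, III=6.7, IV=7.0, V=7.7, VI=7.6
Best worst-case = 7.7 → V.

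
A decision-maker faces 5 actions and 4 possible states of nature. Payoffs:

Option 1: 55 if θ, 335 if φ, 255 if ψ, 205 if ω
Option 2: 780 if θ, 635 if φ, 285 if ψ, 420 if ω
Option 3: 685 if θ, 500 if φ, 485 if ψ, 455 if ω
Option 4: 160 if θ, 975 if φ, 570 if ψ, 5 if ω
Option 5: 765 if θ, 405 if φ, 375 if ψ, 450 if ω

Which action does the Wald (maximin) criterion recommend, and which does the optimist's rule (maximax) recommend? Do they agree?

Row minima: Option 1=55, Option 2=285, Option 3=455, Option 4=5, Option 5=375
Best worst-case = 455 → Option 3.
Row maxima: Option 1=335, Option 2=780, Option 3=685, Option 4=975, Option 5=765
Best best-case = 975 → Option 4.

maximin → Option 3; maximax → Option 4 (disagree)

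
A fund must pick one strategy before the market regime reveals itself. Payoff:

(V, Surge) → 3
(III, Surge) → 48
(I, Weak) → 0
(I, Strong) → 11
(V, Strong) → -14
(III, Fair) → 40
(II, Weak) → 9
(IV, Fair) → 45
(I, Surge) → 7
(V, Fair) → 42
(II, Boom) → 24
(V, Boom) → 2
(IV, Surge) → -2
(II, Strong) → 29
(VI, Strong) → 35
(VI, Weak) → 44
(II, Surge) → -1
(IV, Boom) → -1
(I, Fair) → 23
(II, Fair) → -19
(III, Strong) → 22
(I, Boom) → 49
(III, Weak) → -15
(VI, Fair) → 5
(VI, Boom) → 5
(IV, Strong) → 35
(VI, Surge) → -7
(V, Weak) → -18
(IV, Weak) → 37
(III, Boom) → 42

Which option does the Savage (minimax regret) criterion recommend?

Column bests: Weak=44, Fair=45, Strong=35, Boom=49, Surge=48.
I regrets: 44, 22, 24, 0, 41 → max 44
II regrets: 35, 64, 6, 25, 49 → max 64
III regrets: 59, 5, 13, 7, 0 → max 59
IV regrets: 7, 0, 0, 50, 50 → max 50
V regrets: 62, 3, 49, 47, 45 → max 62
VI regrets: 0, 40, 0, 44, 55 → max 55
Smallest max regret = 44 → I.

I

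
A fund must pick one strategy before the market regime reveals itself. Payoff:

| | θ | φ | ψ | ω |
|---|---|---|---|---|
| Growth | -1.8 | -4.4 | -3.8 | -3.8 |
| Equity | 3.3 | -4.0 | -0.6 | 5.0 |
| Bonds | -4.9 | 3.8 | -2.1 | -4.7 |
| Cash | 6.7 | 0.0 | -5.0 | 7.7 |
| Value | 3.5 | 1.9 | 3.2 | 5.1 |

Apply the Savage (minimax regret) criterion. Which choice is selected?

Value

Column bests: θ=6.7, φ=3.8, ψ=3.2, ω=7.7.
Growth regrets: 8.5, 8.2, 7.0, 11.5 → max 11.5
Equity regrets: 3.4, 7.8, 3.8, 2.7 → max 7.8
Bonds regrets: 11.6, 0.0, 5.3, 12.4 → max 12.4
Cash regrets: 0.0, 3.8, 8.2, 0.0 → max 8.2
Value regrets: 3.2, 1.9, 0.0, 2.6 → max 3.2
Smallest max regret = 3.2 → Value.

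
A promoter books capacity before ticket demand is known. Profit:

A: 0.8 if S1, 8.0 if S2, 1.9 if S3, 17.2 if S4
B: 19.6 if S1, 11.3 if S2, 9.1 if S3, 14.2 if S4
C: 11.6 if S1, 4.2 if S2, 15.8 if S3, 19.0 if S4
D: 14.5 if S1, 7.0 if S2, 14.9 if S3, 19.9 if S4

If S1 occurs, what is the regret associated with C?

Best payoff under S1 is 19.6.
Regret = 19.6 − 11.6 = 8.0.

8.0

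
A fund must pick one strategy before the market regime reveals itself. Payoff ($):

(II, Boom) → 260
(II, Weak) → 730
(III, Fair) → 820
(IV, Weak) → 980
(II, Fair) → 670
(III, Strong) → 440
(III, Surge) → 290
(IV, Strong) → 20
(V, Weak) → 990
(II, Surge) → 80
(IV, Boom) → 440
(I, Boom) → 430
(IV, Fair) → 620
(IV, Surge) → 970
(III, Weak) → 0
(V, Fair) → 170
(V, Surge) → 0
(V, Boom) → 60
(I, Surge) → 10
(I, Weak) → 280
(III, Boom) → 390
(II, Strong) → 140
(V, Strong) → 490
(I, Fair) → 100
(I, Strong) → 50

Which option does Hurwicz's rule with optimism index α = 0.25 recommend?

I: 0.25·430 + 0.75·10 = 115
II: 0.25·730 + 0.75·80 = 242.5
III: 0.25·820 + 0.75·0 = 205
IV: 0.25·980 + 0.75·20 = 260
V: 0.25·990 + 0.75·0 = 247.5
Highest Hurwicz score = 260 → IV.

IV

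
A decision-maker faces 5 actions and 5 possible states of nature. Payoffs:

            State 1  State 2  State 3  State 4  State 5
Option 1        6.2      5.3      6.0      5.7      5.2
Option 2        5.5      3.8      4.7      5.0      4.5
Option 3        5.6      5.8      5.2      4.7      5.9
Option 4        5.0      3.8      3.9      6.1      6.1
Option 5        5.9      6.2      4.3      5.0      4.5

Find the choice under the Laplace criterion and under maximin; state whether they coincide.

Row averages: Option 1=5.68, Option 2=4.7, Option 3=5.44, Option 4=4.98, Option 5=5.18
Highest average = 5.68 → Option 1.
Row minima: Option 1=5.2, Option 2=3.8, Option 3=4.7, Option 4=3.8, Option 5=4.3
Best worst-case = 5.2 → Option 1.

laplace → Option 1; maximin → Option 1 (agree)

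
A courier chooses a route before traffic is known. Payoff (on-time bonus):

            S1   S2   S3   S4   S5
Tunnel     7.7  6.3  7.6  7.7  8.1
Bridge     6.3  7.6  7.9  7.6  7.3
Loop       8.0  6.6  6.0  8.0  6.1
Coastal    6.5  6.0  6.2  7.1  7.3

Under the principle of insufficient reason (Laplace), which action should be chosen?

Row averages: Tunnel=7.48, Bridge=7.34, Loop=6.94, Coastal=6.62
Highest average = 7.48 → Tunnel.

Tunnel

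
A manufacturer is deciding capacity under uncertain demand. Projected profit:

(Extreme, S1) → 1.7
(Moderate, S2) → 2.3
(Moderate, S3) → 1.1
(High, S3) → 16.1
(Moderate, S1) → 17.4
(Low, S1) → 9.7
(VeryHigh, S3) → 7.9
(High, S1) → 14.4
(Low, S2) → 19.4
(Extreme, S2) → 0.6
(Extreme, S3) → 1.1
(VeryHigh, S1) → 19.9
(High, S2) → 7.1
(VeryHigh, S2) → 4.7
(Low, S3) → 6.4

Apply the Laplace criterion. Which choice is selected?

Row averages: Low=71/6, Moderate=104/15, High=188/15, VeryHigh=65/6, Extreme=17/15
Highest average = 188/15 → High.

High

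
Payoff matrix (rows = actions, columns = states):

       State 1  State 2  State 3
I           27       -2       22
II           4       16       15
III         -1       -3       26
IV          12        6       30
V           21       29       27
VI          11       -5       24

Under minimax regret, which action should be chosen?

Column bests: State 1=27, State 2=29, State 3=30.
I regrets: 0, 31, 8 → max 31
II regrets: 23, 13, 15 → max 23
III regrets: 28, 32, 4 → max 32
IV regrets: 15, 23, 0 → max 23
V regrets: 6, 0, 3 → max 6
VI regrets: 16, 34, 6 → max 34
Smallest max regret = 6 → V.

V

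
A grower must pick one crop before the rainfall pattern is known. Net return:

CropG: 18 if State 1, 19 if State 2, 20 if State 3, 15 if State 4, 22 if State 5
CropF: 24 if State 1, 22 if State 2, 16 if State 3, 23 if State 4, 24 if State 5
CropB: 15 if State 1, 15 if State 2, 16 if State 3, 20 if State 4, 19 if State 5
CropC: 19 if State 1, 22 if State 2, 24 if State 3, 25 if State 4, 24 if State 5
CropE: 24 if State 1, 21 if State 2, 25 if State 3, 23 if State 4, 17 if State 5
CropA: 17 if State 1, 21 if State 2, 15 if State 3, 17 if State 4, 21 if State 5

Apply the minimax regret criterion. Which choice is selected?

CropC

Column bests: State 1=24, State 2=22, State 3=25, State 4=25, State 5=24.
CropG regrets: 6, 3, 5, 10, 2 → max 10
CropF regrets: 0, 0, 9, 2, 0 → max 9
CropB regrets: 9, 7, 9, 5, 5 → max 9
CropC regrets: 5, 0, 1, 0, 0 → max 5
CropE regrets: 0, 1, 0, 2, 7 → max 7
CropA regrets: 7, 1, 10, 8, 3 → max 10
Smallest max regret = 5 → CropC.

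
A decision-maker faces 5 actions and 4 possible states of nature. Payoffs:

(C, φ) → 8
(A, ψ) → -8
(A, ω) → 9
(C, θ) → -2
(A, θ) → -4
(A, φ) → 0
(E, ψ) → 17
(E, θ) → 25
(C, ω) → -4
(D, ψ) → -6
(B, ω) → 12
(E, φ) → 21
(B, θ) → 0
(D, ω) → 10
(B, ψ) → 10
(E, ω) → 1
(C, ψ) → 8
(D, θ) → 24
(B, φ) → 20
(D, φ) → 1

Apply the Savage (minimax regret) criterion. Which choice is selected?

Column bests: θ=25, φ=21, ψ=17, ω=12.
A regrets: 29, 21, 25, 3 → max 29
B regrets: 25, 1, 7, 0 → max 25
C regrets: 27, 13, 9, 16 → max 27
D regrets: 1, 20, 23, 2 → max 23
E regrets: 0, 0, 0, 11 → max 11
Smallest max regret = 11 → E.

E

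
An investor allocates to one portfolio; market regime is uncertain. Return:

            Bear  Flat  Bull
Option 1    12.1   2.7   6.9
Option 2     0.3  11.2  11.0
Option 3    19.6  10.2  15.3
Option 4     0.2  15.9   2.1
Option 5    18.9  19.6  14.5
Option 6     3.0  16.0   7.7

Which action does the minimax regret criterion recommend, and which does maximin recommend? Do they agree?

minimax regret → Option 5; maximin → Option 5 (agree)

Column bests: Bear=19.6, Flat=19.6, Bull=15.3.
Option 1 regrets: 7.5, 16.9, 8.4 → max 16.9
Option 2 regrets: 19.3, 8.4, 4.3 → max 19.3
Option 3 regrets: 0.0, 9.4, 0.0 → max 9.4
Option 4 regrets: 19.4, 3.7, 13.2 → max 19.4
Option 5 regrets: 0.7, 0.0, 0.8 → max 0.8
Option 6 regrets: 16.6, 3.6, 7.6 → max 16.6
Smallest max regret = 0.8 → Option 5.
Row minima: Option 1=2.7, Option 2=0.3, Option 3=10.2, Option 4=0.2, Option 5=14.5, Option 6=3.0
Best worst-case = 14.5 → Option 5.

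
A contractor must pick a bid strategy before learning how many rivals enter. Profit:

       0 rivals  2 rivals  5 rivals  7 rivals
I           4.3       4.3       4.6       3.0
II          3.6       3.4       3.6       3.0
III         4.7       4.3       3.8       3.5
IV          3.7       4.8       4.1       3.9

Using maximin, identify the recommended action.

IV

Row minima: I=3.0, II=3.0, III=3.5, IV=3.7
Best worst-case = 3.7 → IV.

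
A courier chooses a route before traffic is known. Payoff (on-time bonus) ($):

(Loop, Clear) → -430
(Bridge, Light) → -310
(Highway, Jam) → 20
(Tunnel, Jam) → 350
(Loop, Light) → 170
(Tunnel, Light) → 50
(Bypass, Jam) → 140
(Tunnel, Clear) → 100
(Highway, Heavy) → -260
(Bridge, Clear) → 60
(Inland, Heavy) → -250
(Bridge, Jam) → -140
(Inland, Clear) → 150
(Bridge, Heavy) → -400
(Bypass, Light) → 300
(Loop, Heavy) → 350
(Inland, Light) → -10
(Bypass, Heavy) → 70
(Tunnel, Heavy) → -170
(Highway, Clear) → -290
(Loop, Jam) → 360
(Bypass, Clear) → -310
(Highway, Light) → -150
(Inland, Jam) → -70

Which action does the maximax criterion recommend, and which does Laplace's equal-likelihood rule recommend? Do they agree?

Row maxima: Loop=360, Bridge=60, Inland=150, Bypass=300, Highway=20, Tunnel=350
Best best-case = 360 → Loop.
Row averages: Loop=112.5, Bridge=-197.5, Inland=-45, Bypass=50, Highway=-170, Tunnel=82.5
Highest average = 112.5 → Loop.

maximax → Loop; laplace → Loop (agree)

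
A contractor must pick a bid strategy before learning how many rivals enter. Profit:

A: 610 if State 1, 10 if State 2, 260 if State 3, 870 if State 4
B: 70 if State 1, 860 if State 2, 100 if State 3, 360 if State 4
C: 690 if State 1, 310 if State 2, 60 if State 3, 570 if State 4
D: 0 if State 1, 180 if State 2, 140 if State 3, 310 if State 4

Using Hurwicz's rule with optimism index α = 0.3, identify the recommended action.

A: 0.3·870 + 0.7·10 = 268
B: 0.3·860 + 0.7·70 = 307
C: 0.3·690 + 0.7·60 = 249
D: 0.3·310 + 0.7·0 = 93
Highest Hurwicz score = 307 → B.

B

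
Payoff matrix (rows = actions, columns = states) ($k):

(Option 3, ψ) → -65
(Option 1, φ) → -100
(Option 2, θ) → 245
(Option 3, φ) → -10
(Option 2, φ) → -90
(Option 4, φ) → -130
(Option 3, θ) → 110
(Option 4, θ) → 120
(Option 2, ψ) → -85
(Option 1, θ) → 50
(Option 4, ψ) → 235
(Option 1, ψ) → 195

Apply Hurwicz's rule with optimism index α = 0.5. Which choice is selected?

Option 1: 0.5·195 + 0.5·(-100) = 47.5
Option 2: 0.5·245 + 0.5·(-90) = 77.5
Option 3: 0.5·110 + 0.5·(-65) = 22.5
Option 4: 0.5·235 + 0.5·(-130) = 52.5
Highest Hurwicz score = 77.5 → Option 2.

Option 2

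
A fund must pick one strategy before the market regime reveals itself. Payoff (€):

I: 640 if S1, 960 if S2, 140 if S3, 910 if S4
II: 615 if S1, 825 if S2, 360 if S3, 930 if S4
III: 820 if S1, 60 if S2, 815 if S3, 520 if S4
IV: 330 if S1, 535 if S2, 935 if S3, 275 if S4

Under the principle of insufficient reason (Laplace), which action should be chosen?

Row averages: I=662.5, II=682.5, III=553.75, IV=518.75
Highest average = 682.5 → II.

II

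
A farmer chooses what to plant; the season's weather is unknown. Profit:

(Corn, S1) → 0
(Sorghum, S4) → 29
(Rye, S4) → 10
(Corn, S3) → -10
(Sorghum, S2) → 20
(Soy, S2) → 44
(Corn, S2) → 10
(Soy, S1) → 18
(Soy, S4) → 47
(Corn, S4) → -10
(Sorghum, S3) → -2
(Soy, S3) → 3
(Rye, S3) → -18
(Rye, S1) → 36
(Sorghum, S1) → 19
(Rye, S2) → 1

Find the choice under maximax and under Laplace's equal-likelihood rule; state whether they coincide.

maximax → Soy; laplace → Soy (agree)

Row maxima: Rye=36, Sorghum=29, Corn=10, Soy=47
Best best-case = 47 → Soy.
Row averages: Rye=7.25, Sorghum=16.5, Corn=-2.5, Soy=28
Highest average = 28 → Soy.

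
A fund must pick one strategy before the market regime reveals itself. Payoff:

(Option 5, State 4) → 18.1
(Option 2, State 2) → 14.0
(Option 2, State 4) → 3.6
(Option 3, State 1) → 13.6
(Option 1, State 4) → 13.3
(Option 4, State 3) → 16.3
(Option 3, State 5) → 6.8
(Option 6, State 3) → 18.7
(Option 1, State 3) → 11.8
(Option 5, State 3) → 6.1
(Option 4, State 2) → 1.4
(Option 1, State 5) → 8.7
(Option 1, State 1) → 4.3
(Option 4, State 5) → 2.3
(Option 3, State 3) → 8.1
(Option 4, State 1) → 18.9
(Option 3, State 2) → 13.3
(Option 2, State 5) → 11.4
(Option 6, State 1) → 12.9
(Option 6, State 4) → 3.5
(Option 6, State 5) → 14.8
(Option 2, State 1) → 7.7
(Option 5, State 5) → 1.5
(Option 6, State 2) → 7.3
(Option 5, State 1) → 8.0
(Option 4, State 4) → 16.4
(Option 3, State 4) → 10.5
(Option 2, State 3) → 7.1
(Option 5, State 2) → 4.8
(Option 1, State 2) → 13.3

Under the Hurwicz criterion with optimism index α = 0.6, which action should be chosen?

Option 1: 0.6·13.3 + 0.4·4.3 = 9.7
Option 2: 0.6·14.0 + 0.4·3.6 = 9.84
Option 3: 0.6·13.6 + 0.4·6.8 = 10.88
Option 4: 0.6·18.9 + 0.4·1.4 = 11.9
Option 5: 0.6·18.1 + 0.4·1.5 = 11.46
Option 6: 0.6·18.7 + 0.4·3.5 = 12.62
Highest Hurwicz score = 12.62 → Option 6.

Option 6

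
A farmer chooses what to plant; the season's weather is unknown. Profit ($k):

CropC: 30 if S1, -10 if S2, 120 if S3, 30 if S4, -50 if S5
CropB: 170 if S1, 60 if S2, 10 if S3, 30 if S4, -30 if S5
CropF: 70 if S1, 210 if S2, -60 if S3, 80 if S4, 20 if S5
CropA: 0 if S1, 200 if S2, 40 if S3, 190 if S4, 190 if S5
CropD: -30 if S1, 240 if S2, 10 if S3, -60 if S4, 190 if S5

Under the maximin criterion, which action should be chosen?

Row minima: CropC=-50, CropB=-30, CropF=-60, CropA=0, CropD=-60
Best worst-case = 0 → CropA.

CropA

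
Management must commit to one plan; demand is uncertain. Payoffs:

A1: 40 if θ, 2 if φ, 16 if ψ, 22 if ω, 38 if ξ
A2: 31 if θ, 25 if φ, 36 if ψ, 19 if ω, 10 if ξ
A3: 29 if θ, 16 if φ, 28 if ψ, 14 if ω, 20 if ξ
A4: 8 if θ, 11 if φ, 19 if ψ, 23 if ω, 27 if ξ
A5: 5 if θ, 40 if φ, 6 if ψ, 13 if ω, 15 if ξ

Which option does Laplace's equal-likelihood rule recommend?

Row averages: A1=23.6, A2=24.2, A3=21.4, A4=17.6, A5=15.8
Highest average = 24.2 → A2.

A2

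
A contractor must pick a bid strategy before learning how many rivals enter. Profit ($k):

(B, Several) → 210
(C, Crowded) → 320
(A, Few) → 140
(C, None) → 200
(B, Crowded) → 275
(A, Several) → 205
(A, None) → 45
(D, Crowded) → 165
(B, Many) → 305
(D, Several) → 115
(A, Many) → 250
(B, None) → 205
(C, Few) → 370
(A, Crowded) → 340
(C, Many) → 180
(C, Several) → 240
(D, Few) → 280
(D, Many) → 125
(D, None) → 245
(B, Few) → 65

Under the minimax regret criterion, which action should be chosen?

Column bests: None=245, Few=370, Several=240, Many=305, Crowded=340.
A regrets: 200, 230, 35, 55, 0 → max 230
B regrets: 40, 305, 30, 0, 65 → max 305
C regrets: 45, 0, 0, 125, 20 → max 125
D regrets: 0, 90, 125, 180, 175 → max 180
Smallest max regret = 125 → C.

C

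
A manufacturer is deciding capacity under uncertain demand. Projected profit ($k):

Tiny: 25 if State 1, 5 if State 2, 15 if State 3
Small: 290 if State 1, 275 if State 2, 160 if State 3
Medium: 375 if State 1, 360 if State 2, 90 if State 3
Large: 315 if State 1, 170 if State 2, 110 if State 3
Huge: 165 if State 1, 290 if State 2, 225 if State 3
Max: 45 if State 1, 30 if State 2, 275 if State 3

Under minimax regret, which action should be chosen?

Small

Column bests: State 1=375, State 2=360, State 3=275.
Tiny regrets: 350, 355, 260 → max 355
Small regrets: 85, 85, 115 → max 115
Medium regrets: 0, 0, 185 → max 185
Large regrets: 60, 190, 165 → max 190
Huge regrets: 210, 70, 50 → max 210
Max regrets: 330, 330, 0 → max 330
Smallest max regret = 115 → Small.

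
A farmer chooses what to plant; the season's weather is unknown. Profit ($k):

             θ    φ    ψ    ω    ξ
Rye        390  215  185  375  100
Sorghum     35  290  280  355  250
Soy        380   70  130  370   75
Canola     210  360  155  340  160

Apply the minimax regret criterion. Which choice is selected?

Column bests: θ=390, φ=360, ψ=280, ω=375, ξ=250.
Rye regrets: 0, 145, 95, 0, 150 → max 150
Sorghum regrets: 355, 70, 0, 20, 0 → max 355
Soy regrets: 10, 290, 150, 5, 175 → max 290
Canola regrets: 180, 0, 125, 35, 90 → max 180
Smallest max regret = 150 → Rye.

Rye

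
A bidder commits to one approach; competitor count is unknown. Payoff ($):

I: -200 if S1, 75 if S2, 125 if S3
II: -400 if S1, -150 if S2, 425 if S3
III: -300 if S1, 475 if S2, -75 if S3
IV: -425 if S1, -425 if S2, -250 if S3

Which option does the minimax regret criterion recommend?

I

Column bests: S1=-200, S2=475, S3=425.
I regrets: 0, 400, 300 → max 400
II regrets: 200, 625, 0 → max 625
III regrets: 100, 0, 500 → max 500
IV regrets: 225, 900, 675 → max 900
Smallest max regret = 400 → I.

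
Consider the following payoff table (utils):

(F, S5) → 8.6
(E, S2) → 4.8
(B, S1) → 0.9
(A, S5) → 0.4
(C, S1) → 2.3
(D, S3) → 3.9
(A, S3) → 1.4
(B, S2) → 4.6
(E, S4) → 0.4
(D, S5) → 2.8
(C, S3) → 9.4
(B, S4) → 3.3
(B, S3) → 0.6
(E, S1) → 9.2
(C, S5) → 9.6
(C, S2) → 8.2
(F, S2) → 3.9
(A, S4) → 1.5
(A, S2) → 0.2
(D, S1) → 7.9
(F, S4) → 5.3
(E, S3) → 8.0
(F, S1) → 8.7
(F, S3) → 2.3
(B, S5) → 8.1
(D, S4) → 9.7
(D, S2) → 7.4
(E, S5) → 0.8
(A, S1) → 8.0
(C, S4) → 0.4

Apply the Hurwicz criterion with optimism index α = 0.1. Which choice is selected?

D

A: 0.1·8.0 + 0.9·0.2 = 0.98
B: 0.1·8.1 + 0.9·0.6 = 1.35
C: 0.1·9.6 + 0.9·0.4 = 1.32
D: 0.1·9.7 + 0.9·2.8 = 3.49
E: 0.1·9.2 + 0.9·0.4 = 1.28
F: 0.1·8.7 + 0.9·2.3 = 2.94
Highest Hurwicz score = 3.49 → D.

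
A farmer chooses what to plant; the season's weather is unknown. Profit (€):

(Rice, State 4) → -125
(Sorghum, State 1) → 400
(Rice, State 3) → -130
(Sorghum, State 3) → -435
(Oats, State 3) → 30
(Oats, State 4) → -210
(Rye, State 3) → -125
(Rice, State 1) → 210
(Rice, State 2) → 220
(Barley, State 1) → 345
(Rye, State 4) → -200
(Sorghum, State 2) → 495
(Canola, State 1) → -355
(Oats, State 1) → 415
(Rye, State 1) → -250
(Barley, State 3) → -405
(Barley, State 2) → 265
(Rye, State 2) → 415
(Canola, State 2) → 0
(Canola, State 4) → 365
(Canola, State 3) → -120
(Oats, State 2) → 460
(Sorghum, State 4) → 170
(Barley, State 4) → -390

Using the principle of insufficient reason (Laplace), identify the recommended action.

Row averages: Barley=-46.25, Rice=43.75, Sorghum=157.5, Rye=-40, Oats=173.75, Canola=-27.5
Highest average = 173.75 → Oats.

Oats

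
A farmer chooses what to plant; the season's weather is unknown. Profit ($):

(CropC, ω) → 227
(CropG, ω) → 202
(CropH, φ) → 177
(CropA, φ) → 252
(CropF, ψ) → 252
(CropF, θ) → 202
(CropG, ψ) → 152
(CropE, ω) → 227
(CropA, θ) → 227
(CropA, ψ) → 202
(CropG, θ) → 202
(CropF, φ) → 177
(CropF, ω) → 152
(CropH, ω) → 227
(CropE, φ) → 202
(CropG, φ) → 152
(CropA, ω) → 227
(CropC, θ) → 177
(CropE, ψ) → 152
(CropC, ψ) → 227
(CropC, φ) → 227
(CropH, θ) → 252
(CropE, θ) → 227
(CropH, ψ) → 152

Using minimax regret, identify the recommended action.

CropA

Column bests: θ=252, φ=252, ψ=252, ω=227.
CropA regrets: 25, 0, 50, 0 → max 50
CropC regrets: 75, 25, 25, 0 → max 75
CropF regrets: 50, 75, 0, 75 → max 75
CropG regrets: 50, 100, 100, 25 → max 100
CropE regrets: 25, 50, 100, 0 → max 100
CropH regrets: 0, 75, 100, 0 → max 100
Smallest max regret = 50 → CropA.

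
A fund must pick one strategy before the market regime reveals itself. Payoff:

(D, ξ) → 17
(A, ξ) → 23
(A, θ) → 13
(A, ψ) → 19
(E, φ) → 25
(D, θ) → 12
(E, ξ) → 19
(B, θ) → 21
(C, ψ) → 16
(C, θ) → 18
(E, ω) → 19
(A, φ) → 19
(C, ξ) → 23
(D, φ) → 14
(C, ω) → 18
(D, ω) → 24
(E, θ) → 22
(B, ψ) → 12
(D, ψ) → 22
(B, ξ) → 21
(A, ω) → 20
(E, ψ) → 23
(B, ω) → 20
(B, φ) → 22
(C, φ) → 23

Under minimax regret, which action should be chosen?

Column bests: θ=22, φ=25, ψ=23, ω=24, ξ=23.
A regrets: 9, 6, 4, 4, 0 → max 9
B regrets: 1, 3, 11, 4, 2 → max 11
C regrets: 4, 2, 7, 6, 0 → max 7
D regrets: 10, 11, 1, 0, 6 → max 11
E regrets: 0, 0, 0, 5, 4 → max 5
Smallest max regret = 5 → E.

E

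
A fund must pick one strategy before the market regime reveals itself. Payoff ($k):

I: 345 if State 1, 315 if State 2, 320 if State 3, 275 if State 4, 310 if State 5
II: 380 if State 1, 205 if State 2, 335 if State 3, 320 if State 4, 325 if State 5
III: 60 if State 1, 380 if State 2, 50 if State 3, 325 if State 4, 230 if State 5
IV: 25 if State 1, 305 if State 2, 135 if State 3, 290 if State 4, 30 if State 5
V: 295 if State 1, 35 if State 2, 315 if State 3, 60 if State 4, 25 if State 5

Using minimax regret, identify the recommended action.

Column bests: State 1=380, State 2=380, State 3=335, State 4=325, State 5=325.
I regrets: 35, 65, 15, 50, 15 → max 65
II regrets: 0, 175, 0, 5, 0 → max 175
III regrets: 320, 0, 285, 0, 95 → max 320
IV regrets: 355, 75, 200, 35, 295 → max 355
V regrets: 85, 345, 20, 265, 300 → max 345
Smallest max regret = 65 → I.

I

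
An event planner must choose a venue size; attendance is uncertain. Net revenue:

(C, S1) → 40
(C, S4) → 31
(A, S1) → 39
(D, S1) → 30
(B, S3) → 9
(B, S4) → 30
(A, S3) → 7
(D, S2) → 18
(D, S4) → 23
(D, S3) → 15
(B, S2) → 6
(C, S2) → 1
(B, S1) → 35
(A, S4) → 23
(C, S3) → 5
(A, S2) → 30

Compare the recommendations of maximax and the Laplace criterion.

maximax → C; laplace → A (disagree)

Row maxima: A=39, B=35, C=40, D=30
Best best-case = 40 → C.
Row averages: A=24.75, B=20, C=19.25, D=21.5
Highest average = 24.75 → A.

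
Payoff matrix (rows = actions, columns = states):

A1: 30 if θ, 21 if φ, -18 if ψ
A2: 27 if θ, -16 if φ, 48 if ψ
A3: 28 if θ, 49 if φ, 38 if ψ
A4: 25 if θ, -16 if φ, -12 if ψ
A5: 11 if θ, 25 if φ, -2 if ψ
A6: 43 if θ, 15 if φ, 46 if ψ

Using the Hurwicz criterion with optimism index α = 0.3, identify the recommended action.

A3

A1: 0.3·30 + 0.7·(-18) = -3.6
A2: 0.3·48 + 0.7·(-16) = 3.2
A3: 0.3·49 + 0.7·28 = 34.3
A4: 0.3·25 + 0.7·(-16) = -3.7
A5: 0.3·25 + 0.7·(-2) = 6.1
A6: 0.3·46 + 0.7·15 = 24.3
Highest Hurwicz score = 34.3 → A3.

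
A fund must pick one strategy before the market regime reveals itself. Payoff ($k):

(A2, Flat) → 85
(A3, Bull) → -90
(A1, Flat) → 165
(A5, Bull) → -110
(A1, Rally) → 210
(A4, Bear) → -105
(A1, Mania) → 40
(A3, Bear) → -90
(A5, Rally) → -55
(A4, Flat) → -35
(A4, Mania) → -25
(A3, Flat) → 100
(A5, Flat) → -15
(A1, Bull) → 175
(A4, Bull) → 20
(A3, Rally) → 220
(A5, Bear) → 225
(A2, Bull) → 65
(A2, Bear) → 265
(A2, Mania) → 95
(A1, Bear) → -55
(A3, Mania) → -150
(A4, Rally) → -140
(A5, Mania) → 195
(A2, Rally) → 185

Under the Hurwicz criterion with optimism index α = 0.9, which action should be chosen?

A2

A1: 0.9·210 + 0.1·(-55) = 183.5
A2: 0.9·265 + 0.1·65 = 245
A3: 0.9·220 + 0.1·(-150) = 183
A4: 0.9·20 + 0.1·(-140) = 4
A5: 0.9·225 + 0.1·(-110) = 191.5
Highest Hurwicz score = 245 → A2.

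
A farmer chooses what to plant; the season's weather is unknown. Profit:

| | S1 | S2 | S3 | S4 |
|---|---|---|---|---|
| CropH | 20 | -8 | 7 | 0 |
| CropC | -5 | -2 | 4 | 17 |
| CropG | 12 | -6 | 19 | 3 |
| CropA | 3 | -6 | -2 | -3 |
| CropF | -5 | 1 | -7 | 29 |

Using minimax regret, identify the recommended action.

CropC

Column bests: S1=20, S2=1, S3=19, S4=29.
CropH regrets: 0, 9, 12, 29 → max 29
CropC regrets: 25, 3, 15, 12 → max 25
CropG regrets: 8, 7, 0, 26 → max 26
CropA regrets: 17, 7, 21, 32 → max 32
CropF regrets: 25, 0, 26, 0 → max 26
Smallest max regret = 25 → CropC.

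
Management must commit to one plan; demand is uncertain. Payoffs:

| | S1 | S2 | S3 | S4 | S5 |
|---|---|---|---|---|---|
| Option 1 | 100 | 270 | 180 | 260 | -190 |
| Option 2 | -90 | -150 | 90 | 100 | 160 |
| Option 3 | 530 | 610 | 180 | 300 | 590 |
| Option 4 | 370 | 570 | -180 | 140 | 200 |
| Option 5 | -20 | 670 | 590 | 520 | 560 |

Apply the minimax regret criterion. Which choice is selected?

Column bests: S1=530, S2=670, S3=590, S4=520, S5=590.
Option 1 regrets: 430, 400, 410, 260, 780 → max 780
Option 2 regrets: 620, 820, 500, 420, 430 → max 820
Option 3 regrets: 0, 60, 410, 220, 0 → max 410
Option 4 regrets: 160, 100, 770, 380, 390 → max 770
Option 5 regrets: 550, 0, 0, 0, 30 → max 550
Smallest max regret = 410 → Option 3.

Option 3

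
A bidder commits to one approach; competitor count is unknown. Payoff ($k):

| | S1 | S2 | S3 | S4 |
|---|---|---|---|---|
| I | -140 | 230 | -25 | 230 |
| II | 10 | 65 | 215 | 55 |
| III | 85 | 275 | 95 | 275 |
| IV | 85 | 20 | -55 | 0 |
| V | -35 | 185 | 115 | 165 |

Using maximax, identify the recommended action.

III

Row maxima: I=230, II=215, III=275, IV=85, V=185
Best best-case = 275 → III.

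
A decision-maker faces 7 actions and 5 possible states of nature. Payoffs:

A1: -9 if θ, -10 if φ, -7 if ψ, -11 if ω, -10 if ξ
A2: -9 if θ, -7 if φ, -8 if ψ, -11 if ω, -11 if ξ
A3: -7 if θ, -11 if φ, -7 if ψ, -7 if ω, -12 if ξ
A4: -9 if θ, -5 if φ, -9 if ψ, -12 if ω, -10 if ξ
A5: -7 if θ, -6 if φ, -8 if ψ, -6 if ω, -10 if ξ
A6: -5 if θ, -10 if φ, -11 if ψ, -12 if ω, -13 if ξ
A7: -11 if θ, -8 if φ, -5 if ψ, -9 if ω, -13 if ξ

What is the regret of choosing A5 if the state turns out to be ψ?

3

Best payoff under ψ is -5.
Regret = -5 − (-8) = 3.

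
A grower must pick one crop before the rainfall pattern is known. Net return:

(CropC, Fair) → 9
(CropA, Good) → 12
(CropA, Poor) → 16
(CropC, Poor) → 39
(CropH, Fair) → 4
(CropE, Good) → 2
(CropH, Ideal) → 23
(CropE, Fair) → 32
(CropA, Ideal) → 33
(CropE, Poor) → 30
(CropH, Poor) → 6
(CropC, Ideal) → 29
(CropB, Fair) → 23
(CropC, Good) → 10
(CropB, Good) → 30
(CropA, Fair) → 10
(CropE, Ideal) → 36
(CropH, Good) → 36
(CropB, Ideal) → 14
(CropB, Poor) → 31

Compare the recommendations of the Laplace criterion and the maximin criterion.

Row averages: CropB=24.5, CropH=17.25, CropA=17.75, CropC=21.75, CropE=25
Highest average = 25 → CropE.
Row minima: CropB=14, CropH=4, CropA=10, CropC=9, CropE=2
Best worst-case = 14 → CropB.

laplace → CropE; maximin → CropB (disagree)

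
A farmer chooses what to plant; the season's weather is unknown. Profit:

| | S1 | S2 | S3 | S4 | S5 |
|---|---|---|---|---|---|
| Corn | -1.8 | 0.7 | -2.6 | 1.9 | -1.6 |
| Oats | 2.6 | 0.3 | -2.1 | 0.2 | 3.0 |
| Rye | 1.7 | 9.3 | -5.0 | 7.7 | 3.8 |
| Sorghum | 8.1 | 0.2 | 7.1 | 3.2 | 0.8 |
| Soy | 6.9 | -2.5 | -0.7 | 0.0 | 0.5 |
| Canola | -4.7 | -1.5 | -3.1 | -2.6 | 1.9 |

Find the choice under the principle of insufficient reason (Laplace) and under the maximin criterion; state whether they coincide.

laplace → Sorghum; maximin → Sorghum (agree)

Row averages: Corn=-0.68, Oats=0.8, Rye=3.5, Sorghum=3.88, Soy=0.84, Canola=-2
Highest average = 3.88 → Sorghum.
Row minima: Corn=-2.6, Oats=-2.1, Rye=-5.0, Sorghum=0.2, Soy=-2.5, Canola=-4.7
Best worst-case = 0.2 → Sorghum.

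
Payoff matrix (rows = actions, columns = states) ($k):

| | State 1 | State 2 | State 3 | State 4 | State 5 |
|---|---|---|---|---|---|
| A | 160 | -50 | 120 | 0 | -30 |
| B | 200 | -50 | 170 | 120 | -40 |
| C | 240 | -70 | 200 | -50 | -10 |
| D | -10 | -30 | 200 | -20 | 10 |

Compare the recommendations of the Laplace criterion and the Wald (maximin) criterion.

laplace → B; maximin → D (disagree)

Row averages: A=40, B=80, C=62, D=30
Highest average = 80 → B.
Row minima: A=-50, B=-50, C=-70, D=-30
Best worst-case = -30 → D.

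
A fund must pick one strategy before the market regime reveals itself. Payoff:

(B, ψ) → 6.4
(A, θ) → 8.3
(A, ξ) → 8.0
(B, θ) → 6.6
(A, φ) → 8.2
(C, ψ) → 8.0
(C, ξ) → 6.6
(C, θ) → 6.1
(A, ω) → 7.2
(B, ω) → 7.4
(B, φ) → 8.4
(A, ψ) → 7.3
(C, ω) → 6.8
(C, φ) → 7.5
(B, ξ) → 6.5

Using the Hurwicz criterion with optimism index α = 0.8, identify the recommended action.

A

A: 0.8·8.3 + 0.2·7.2 = 8.08
B: 0.8·8.4 + 0.2·6.4 = 8
C: 0.8·8.0 + 0.2·6.1 = 7.62
Highest Hurwicz score = 8.08 → A.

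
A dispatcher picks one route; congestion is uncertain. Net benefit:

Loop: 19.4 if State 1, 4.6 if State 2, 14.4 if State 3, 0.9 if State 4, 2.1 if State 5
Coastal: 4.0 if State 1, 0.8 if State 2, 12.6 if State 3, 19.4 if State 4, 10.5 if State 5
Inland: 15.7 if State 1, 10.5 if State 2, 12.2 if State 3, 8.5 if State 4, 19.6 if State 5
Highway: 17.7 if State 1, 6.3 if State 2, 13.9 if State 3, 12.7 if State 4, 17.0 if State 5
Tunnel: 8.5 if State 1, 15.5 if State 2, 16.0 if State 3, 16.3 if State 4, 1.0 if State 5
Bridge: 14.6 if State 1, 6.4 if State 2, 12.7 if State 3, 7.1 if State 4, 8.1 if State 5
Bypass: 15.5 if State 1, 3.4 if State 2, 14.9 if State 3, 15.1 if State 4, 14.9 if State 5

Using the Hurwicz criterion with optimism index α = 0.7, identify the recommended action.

Inland

Loop: 0.7·19.4 + 0.3·0.9 = 13.85
Coastal: 0.7·19.4 + 0.3·0.8 = 13.82
Inland: 0.7·19.6 + 0.3·8.5 = 16.27
Highway: 0.7·17.7 + 0.3·6.3 = 14.28
Tunnel: 0.7·16.3 + 0.3·1.0 = 11.71
Bridge: 0.7·14.6 + 0.3·6.4 = 12.14
Bypass: 0.7·15.5 + 0.3·3.4 = 11.87
Highest Hurwicz score = 16.27 → Inland.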